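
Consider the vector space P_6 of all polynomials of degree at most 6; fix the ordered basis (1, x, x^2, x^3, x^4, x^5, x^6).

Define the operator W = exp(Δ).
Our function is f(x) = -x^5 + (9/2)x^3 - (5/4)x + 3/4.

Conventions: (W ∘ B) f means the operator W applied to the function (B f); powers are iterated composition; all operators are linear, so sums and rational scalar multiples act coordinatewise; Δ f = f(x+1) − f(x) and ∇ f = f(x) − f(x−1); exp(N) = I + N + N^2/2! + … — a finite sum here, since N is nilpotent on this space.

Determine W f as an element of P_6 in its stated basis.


order-1 term: -5x^4 - 10x^3 + (7/2)x^2 + (17/2)x + 9/4
order-2 term: -10x^3 - 30x^2 - (43/2)x - 3/2
order-3 term: -10x^2 - 30x - 41/2
order-4 term: -5x - 10
order-5 term: -1
the series for exp(Δ) f terminates at order 5
exp(Δ) f = -x^5 - 5x^4 - (31/2)x^3 - (73/2)x^2 - (197/4)x - 30

g(x) = -x^5 - 5x^4 - (31/2)x^3 - (73/2)x^2 - (197/4)x - 30


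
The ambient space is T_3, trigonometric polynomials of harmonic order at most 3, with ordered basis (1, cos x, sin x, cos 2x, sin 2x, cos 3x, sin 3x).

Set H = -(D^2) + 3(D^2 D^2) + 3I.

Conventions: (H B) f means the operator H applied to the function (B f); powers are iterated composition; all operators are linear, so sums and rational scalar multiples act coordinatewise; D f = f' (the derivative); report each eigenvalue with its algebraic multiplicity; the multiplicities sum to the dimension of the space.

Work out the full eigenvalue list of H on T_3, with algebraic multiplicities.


image of 1: 3
image of cos x: 7cos x
image of sin x: 7sin x
image of cos 2x: 55cos 2x
image of sin 2x: 55sin 2x
image of cos 3x: 255cos 3x
image of sin 3x: 255sin 3x
the matrix is diagonal; its diagonal is (3, 7, 7, 55, 55, 255, 255)
for a triangular matrix the eigenvalues are the diagonal entries, with algebraic multiplicity their repetition count

λ = 3 (multiplicity 1), λ = 7 (multiplicity 2), λ = 55 (multiplicity 2), λ = 255 (multiplicity 2)


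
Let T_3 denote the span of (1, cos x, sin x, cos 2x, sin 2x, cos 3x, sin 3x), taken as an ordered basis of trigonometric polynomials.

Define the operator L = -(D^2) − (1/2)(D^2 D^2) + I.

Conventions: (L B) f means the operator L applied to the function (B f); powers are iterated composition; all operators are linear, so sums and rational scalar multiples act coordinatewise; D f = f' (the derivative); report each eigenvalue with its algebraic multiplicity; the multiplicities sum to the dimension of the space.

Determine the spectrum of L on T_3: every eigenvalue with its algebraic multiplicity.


image of 1: 1
image of cos x: (3/2)cos x
image of sin x: (3/2)sin x
image of cos 2x: -3cos 2x
image of sin 2x: -3sin 2x
image of cos 3x: -(61/2)cos 3x
image of sin 3x: -(61/2)sin 3x
the matrix is diagonal; its diagonal is (1, 3/2, 3/2, -3, -3, -61/2, -61/2)
for a triangular matrix the eigenvalues are the diagonal entries, with algebraic multiplicity their repetition count

λ = -61/2 (multiplicity 2), λ = -3 (multiplicity 2), λ = 1 (multiplicity 1), λ = 3/2 (multiplicity 2)


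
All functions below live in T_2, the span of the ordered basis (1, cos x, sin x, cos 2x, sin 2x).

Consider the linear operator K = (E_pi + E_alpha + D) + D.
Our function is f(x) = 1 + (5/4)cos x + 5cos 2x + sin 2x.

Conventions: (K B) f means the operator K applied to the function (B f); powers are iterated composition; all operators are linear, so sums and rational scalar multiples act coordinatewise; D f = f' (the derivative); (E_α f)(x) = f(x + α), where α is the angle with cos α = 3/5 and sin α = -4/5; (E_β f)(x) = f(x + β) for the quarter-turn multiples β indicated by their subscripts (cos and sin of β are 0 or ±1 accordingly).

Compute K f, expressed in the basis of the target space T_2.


the image equals g(x) = 2 - (1/2)cos x - (3/2)sin x + (166/25)cos 2x - (362/25)sin 2x

E_pi f = 1 - (5/4)cos x + 5cos 2x + sin 2x
E_alpha f = 1 + (3/4)cos x + sin x - (59/25)cos 2x + (113/25)sin 2x
D f = -(5/4)sin x + 2cos 2x - 10sin 2x
(E_pi + E_alpha + D) f = 2 - (1/2)cos x - (1/4)sin x + (116/25)cos 2x - (112/25)sin 2x
D f = -(5/4)sin x + 2cos 2x - 10sin 2x
((E_pi + E_alpha + D) + D) f = 2 - (1/2)cos x - (3/2)sin x + (166/25)cos 2x - (362/25)sin 2x


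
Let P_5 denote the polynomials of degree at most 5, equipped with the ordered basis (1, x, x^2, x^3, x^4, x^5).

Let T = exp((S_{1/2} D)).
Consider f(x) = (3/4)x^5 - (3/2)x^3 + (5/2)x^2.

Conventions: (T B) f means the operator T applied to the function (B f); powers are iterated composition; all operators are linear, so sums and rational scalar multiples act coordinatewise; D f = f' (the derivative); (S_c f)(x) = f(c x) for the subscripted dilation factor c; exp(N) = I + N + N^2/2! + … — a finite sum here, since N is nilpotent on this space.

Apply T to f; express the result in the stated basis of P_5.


order-1 term: (15/64)x^4 - (9/8)x^2 + (5/2)x
order-2 term: (15/256)x^3 - (9/16)x + 5/4
order-3 term: (15/1024)x^2 - 3/16
order-4 term: (15/4096)x
order-5 term: 3/4096
the series for exp((S_{1/2} D)) f terminates at order 5
exp((S_{1/2} D)) f = (3/4)x^5 + (15/64)x^4 - (369/256)x^3 + (1423/1024)x^2 + (7951/4096)x + 4355/4096

the result is g(x) = (3/4)x^5 + (15/64)x^4 - (369/256)x^3 + (1423/1024)x^2 + (7951/4096)x + 4355/4096


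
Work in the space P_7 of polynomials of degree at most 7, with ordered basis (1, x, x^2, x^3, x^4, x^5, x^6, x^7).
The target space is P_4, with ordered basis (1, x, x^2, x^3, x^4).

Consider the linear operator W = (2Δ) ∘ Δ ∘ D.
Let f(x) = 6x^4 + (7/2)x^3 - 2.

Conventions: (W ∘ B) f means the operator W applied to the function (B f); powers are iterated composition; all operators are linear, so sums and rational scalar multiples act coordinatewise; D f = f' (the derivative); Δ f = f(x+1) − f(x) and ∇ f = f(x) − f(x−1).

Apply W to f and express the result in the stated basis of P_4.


the result is g(x) = 288x + 330

D f = 24x^3 + (21/2)x^2
Δ D f = 72x^2 + 93x + 69/2
Δ (Δ ∘ D) f = 144x + 165
(2Δ) (Δ ∘ D) f = 288x + 330


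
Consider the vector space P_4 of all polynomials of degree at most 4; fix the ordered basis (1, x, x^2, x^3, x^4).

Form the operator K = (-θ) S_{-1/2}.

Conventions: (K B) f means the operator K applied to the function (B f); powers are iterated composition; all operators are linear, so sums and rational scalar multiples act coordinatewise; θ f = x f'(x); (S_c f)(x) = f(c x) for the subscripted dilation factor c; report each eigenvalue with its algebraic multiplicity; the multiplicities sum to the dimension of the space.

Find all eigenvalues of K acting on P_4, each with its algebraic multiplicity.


λ = -1/2 (multiplicity 1), λ = -1/4 (multiplicity 1), λ = 0 (multiplicity 1), λ = 3/8 (multiplicity 1), λ = 1/2 (multiplicity 1)

image of 1: 0
image of x: (1/2)x
image of x^2: -(1/2)x^2
image of x^3: (3/8)x^3
image of x^4: -(1/4)x^4
the matrix is upper triangular; its diagonal is (0, 1/2, -1/2, 3/8, -1/4)
for a triangular matrix the eigenvalues are the diagonal entries, with algebraic multiplicity their repetition count


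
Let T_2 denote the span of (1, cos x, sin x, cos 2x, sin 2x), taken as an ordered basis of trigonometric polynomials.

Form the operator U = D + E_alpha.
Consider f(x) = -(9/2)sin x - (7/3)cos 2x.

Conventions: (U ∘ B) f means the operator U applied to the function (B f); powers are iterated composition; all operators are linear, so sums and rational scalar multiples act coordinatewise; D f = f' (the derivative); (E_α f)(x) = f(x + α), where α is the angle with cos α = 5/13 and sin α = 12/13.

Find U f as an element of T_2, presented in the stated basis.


g(x) = -(225/26)cos x - (45/26)sin x + (833/507)cos 2x + (3206/507)sin 2x

D f = -(9/2)cos x + (14/3)sin 2x
E_alpha f = -(54/13)cos x - (45/26)sin x + (833/507)cos 2x + (280/169)sin 2x
(D + E_alpha) f = -(225/26)cos x - (45/26)sin x + (833/507)cos 2x + (3206/507)sin 2x


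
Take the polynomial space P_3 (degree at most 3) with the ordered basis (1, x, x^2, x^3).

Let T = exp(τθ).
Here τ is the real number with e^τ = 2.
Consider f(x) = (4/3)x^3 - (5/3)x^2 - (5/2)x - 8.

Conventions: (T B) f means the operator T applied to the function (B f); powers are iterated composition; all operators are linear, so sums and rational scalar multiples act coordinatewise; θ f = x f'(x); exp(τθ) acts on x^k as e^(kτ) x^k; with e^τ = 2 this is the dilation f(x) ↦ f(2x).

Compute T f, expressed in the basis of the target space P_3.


g(x) = (32/3)x^3 - (20/3)x^2 - 5x - 8

exp(τθ) x^k = e^(kτ) x^k; with e^τ = 2 this sends x^k to 2^k x^k
x ↦ 2 x
x^2 ↦ 4 x^2
x^3 ↦ 8 x^3
applying this coordinatewise to f: exp(τθ) f = (32/3)x^3 - (20/3)x^2 - 5x - 8


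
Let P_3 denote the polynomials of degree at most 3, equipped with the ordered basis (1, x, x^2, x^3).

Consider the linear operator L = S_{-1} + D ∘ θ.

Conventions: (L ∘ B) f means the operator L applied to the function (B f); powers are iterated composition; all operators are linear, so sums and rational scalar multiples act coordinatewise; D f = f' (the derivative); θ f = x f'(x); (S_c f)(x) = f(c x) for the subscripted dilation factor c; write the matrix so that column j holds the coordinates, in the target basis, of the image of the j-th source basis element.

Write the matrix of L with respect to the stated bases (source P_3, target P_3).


image of 1: 1
image of x: -x + 1
image of x^2: x^2 + 4x
image of x^3: -x^3 + 9x^2
each image's coordinates form column j of the matrix

the matrix is [[1, 1, 0, 0]; [0, -1, 4, 0]; [0, 0, 1, 9]; [0, 0, 0, -1]] (rows listed top to bottom)


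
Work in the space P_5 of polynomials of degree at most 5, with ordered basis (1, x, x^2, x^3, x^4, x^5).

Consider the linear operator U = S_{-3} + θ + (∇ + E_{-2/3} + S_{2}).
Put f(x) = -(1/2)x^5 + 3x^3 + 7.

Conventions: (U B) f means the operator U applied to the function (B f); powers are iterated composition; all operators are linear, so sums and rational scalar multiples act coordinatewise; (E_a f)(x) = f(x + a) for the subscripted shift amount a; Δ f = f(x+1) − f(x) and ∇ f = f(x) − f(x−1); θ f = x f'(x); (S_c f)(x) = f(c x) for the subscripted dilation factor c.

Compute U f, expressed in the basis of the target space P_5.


the image equals g(x) = (205/2)x^5 - (5/6)x^4 - (380/9)x^3 - (14/27)x^2 - (485/162)x + 11021/486

S_{-3} f = (243/2)x^5 - 81x^3 + 7
θ f = -(5/2)x^5 + 9x^3
∇ f = -(5/2)x^4 + 5x^3 + 4x^2 - (13/2)x + 5/2
E_{-2/3} f = -(1/2)x^5 + (5/3)x^4 + (7/9)x^3 - (122/27)x^2 + (284/81)x + 1501/243
S_{2} f = -16x^5 + 24x^3 + 7
(∇ + E_{-2/3} + S_{2}) f = -(33/2)x^5 - (5/6)x^4 + (268/9)x^3 - (14/27)x^2 - (485/162)x + 7619/486
(S_{-3} + θ + (∇ + E_{-2/3} + S_{2})) f = (205/2)x^5 - (5/6)x^4 - (380/9)x^3 - (14/27)x^2 - (485/162)x + 11021/486


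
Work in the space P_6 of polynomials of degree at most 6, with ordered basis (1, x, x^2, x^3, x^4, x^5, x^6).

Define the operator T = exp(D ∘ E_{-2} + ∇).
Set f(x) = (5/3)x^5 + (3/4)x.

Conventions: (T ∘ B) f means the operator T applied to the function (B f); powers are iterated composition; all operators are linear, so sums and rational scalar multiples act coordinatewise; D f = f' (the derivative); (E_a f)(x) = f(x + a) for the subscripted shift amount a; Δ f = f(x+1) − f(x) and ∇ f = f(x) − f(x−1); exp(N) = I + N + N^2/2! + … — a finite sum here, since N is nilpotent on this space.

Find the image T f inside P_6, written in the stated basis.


order-1 term: (50/3)x^4 - (250/3)x^3 + (650/3)x^2 - 275x + 273/2
order-2 term: (200/3)x^3 - 500x^2 + (4475/3)x - 4900/3
order-3 term: (400/3)x^2 - 1000x + 6350/3
order-4 term: (400/3)x - 2000/3
order-5 term: 160/3
the series for exp(D ∘ E_{-2} + ∇) f terminates at order 5
exp(D ∘ E_{-2} + ∇) f = (5/3)x^5 + (50/3)x^4 - (50/3)x^3 - 150x^2 + (1403/4)x + 13/2

the image equals g(x) = (5/3)x^5 + (50/3)x^4 - (50/3)x^3 - 150x^2 + (1403/4)x + 13/2


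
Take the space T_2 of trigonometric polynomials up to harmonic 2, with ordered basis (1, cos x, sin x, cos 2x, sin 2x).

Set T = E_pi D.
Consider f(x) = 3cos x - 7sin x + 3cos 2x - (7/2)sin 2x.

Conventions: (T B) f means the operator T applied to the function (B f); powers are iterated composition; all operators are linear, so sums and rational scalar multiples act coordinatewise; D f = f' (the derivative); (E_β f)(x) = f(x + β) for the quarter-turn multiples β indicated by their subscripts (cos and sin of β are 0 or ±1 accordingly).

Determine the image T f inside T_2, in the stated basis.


the image equals g(x) = 7cos x + 3sin x - 7cos 2x - 6sin 2x

D f = -7cos x - 3sin x - 7cos 2x - 6sin 2x
E_pi D f = 7cos x + 3sin x - 7cos 2x - 6sin 2x


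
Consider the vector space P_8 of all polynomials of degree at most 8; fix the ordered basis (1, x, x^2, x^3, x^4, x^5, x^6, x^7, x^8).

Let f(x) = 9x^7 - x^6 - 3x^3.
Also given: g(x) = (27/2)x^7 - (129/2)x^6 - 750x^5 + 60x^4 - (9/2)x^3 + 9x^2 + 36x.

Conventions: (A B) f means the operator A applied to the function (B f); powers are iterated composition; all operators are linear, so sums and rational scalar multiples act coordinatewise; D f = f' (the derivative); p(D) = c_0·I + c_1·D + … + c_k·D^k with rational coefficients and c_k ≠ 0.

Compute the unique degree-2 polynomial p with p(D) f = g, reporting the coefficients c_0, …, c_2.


D^0 f = 9x^7 - x^6 - 3x^3
D^1 f = 63x^6 - 6x^5 - 9x^2
D^2 f = 378x^5 - 30x^4 - 18x
matching coefficients of g against c_0 f + c_1 Df + … from the top degree down determines the c_i
solution: c_0 = 3/2, c_1 = -1, c_2 = -2

c_0 = 3/2, c_1 = -1, c_2 = -2


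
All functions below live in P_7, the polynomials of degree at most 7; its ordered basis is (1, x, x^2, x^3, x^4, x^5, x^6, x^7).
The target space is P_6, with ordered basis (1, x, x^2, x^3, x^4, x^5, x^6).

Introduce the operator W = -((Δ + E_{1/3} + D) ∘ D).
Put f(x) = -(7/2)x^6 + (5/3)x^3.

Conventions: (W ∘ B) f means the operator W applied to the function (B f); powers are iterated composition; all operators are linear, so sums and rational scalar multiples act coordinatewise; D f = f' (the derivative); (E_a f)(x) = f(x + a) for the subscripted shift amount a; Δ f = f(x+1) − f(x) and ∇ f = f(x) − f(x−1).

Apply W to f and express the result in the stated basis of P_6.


g(x) = 21x^5 + 245x^4 + (700/3)x^3 + (1915/9)x^2 + (2240/27)x + 1258/81

D f = -21x^5 + 5x^2
Δ D f = -105x^4 - 210x^3 - 210x^2 - 95x - 16
E_{1/3} D f = -21x^5 - 35x^4 - (70/3)x^3 - (25/9)x^2 + (55/27)x + 38/81
D D f = -105x^4 + 10x
(Δ + E_{1/3} + D) D f = -21x^5 - 245x^4 - (700/3)x^3 - (1915/9)x^2 - (2240/27)x - 1258/81
(-((Δ + E_{1/3} + D) ∘ D)) f = 21x^5 + 245x^4 + (700/3)x^3 + (1915/9)x^2 + (2240/27)x + 1258/81


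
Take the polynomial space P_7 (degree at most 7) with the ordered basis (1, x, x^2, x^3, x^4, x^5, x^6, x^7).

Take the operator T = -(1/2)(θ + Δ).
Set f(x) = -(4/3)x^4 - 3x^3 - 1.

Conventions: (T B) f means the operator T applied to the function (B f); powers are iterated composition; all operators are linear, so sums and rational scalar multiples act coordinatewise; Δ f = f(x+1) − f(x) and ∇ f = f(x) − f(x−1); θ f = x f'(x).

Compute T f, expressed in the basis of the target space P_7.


the image equals g(x) = (8/3)x^4 + (43/6)x^3 + (17/2)x^2 + (43/6)x + 13/6

θ f = -(16/3)x^4 - 9x^3
Δ f = -(16/3)x^3 - 17x^2 - (43/3)x - 13/3
(θ + Δ) f = -(16/3)x^4 - (43/3)x^3 - 17x^2 - (43/3)x - 13/3
(-(1/2)(θ + Δ)) f = (8/3)x^4 + (43/6)x^3 + (17/2)x^2 + (43/6)x + 13/6


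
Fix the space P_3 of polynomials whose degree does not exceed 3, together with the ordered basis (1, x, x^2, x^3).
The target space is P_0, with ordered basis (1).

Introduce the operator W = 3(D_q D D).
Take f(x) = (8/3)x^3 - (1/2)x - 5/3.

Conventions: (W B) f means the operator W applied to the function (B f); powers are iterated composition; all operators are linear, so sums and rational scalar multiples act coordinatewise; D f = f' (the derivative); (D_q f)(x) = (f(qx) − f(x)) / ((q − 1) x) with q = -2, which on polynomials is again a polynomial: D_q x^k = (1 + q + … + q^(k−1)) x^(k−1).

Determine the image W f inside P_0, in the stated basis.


D f = 8x^2 - 1/2
D D f = 16x
D_q (D D) f = 16
(3(D_q D D)) f = 48

the image equals g(x) = 48


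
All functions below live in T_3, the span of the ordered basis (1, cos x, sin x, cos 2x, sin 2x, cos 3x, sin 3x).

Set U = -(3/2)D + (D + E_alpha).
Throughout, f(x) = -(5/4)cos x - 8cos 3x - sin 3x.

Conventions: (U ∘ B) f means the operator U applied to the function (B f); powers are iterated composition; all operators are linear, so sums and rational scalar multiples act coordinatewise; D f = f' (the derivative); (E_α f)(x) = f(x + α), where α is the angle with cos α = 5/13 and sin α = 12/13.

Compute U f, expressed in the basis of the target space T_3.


D f = (5/4)sin x - 3cos 3x + 24sin 3x
(-(3/2)D) f = -(15/8)sin x + (9/2)cos 3x - 36sin 3x
D f = (5/4)sin x - 3cos 3x + 24sin 3x
E_alpha f = -(25/52)cos x + (15/13)sin x + (1316/169)cos 3x - (353/169)sin 3x
(D + E_alpha) f = -(25/52)cos x + (125/52)sin x + (809/169)cos 3x + (3703/169)sin 3x
(-(3/2)D + (D + E_alpha)) f = -(25/52)cos x + (55/104)sin x + (3139/338)cos 3x - (2381/169)sin 3x

the result is g(x) = -(25/52)cos x + (55/104)sin x + (3139/338)cos 3x - (2381/169)sin 3x


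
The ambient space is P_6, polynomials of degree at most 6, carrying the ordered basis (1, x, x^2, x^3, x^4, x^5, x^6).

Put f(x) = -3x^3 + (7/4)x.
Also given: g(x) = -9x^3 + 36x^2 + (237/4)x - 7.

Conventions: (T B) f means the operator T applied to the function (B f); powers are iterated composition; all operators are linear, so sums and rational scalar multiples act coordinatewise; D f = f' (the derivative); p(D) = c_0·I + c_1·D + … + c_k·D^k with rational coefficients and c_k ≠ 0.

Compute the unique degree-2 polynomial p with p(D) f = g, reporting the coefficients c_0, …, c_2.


D^0 f = -3x^3 + (7/4)x
D^1 f = -9x^2 + 7/4
D^2 f = -18x
matching coefficients of g against c_0 f + c_1 Df + … from the top degree down determines the c_i
solution: c_0 = 3, c_1 = -4, c_2 = -3

p(D) = 3·I − 4·D − 3·D^2, i.e. c_0 = 3, c_1 = -4, c_2 = -3


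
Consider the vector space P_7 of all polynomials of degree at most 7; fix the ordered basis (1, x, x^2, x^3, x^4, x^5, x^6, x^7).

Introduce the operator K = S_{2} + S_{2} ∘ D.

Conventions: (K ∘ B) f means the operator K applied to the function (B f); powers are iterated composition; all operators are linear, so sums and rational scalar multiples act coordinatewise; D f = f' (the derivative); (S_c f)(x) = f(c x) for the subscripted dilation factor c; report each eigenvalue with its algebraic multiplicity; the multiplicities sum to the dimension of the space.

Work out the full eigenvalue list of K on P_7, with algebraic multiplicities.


λ = 1 (multiplicity 1), λ = 2 (multiplicity 1), λ = 4 (multiplicity 1), λ = 8 (multiplicity 1), λ = 16 (multiplicity 1), λ = 32 (multiplicity 1), λ = 64 (multiplicity 1), λ = 128 (multiplicity 1)

image of 1: 1
image of x: 2x + 1
image of x^2: 4x^2 + 4x
image of x^3: 8x^3 + 12x^2
image of x^4: 16x^4 + 32x^3
image of x^5: 32x^5 + 80x^4
image of x^6: 64x^6 + 192x^5
image of x^7: 128x^7 + 448x^6
the matrix is upper triangular; its diagonal is (1, 2, 4, 8, 16, 32, 64, 128)
for a triangular matrix the eigenvalues are the diagonal entries, with algebraic multiplicity their repetition count


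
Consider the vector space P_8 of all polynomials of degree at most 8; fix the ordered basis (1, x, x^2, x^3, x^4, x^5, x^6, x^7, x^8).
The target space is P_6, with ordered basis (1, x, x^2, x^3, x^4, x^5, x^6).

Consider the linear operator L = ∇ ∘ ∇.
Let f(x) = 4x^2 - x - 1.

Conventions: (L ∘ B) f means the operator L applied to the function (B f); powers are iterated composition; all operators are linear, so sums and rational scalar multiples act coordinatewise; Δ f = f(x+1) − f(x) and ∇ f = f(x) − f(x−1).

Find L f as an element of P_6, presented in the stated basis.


the image equals g(x) = 8

∇ f = 8x - 5
∇ ∇ f = 8


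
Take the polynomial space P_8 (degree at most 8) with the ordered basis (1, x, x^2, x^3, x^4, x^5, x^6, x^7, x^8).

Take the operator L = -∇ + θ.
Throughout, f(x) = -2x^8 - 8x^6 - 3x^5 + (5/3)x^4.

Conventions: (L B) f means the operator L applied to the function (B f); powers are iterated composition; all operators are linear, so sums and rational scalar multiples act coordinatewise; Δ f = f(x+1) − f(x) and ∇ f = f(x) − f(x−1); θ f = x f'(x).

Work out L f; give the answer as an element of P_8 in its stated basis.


the image equals g(x) = -16x^8 + 16x^7 - 104x^6 + 145x^5 - (715/3)x^4 + (706/3)x^3 - 136x^2 + (127/3)x - 16/3

∇ f = -16x^7 + 56x^6 - 160x^5 + 245x^4 - (706/3)x^3 + 136x^2 - (127/3)x + 16/3
(-∇) f = 16x^7 - 56x^6 + 160x^5 - 245x^4 + (706/3)x^3 - 136x^2 + (127/3)x - 16/3
θ f = -16x^8 - 48x^6 - 15x^5 + (20/3)x^4
(-∇ + θ) f = -16x^8 + 16x^7 - 104x^6 + 145x^5 - (715/3)x^4 + (706/3)x^3 - 136x^2 + (127/3)x - 16/3


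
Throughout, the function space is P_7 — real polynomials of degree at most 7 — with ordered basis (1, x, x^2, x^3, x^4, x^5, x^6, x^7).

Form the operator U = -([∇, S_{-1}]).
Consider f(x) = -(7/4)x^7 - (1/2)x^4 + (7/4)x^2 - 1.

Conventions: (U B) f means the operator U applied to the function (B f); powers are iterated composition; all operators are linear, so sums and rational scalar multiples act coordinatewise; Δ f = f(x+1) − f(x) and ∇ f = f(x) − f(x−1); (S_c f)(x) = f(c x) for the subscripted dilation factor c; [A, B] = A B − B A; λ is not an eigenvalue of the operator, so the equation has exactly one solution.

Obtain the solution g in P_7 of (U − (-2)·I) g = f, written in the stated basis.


write g with unknown coordinates in the stated basis and equate coefficients in (U − (-2)·I) g = f
solving from the highest basis element down gives g = -(7/8)x^7 + (49/8)x^6 + (147/4)x^5 - (1227/8)x^4 - 491x^3 + (4499/4)x^2 + (6691/4)x - 9745/8
check: U g = -(49/4)x^6 - (147/2)x^5 + (1225/4)x^4 + 982x^3 - (8991/4)x^2 - (6691/2)x + 9741/4
so U g − (-2)·g = -(7/4)x^7 - (1/2)x^4 + (7/4)x^2 - 1 = f ✓

g(x) = -(7/8)x^7 + (49/8)x^6 + (147/4)x^5 - (1227/8)x^4 - 491x^3 + (4499/4)x^2 + (6691/4)x - 9745/8


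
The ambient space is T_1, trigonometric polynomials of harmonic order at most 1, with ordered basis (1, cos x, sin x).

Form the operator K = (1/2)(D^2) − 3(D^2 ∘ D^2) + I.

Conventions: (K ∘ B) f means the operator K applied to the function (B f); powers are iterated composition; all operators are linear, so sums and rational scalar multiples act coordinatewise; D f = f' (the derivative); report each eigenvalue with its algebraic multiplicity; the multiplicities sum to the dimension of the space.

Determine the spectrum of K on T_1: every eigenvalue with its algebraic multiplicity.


λ = -5/2 (multiplicity 2), λ = 1 (multiplicity 1)

image of 1: 1
image of cos x: -(5/2)cos x
image of sin x: -(5/2)sin x
the matrix is diagonal; its diagonal is (1, -5/2, -5/2)
for a triangular matrix the eigenvalues are the diagonal entries, with algebraic multiplicity their repetition count


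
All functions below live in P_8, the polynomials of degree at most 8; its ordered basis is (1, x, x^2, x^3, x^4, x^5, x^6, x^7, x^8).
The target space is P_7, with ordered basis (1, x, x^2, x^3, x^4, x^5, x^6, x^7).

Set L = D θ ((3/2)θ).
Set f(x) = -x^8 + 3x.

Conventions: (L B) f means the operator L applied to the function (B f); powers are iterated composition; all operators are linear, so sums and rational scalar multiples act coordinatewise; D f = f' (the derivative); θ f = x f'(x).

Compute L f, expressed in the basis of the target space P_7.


θ f = -8x^8 + 3x
((3/2)θ) f = -12x^8 + (9/2)x
θ ((3/2)θ) f = -96x^8 + (9/2)x
D θ ((3/2)θ) f = -768x^7 + 9/2

the image equals g(x) = -768x^7 + 9/2


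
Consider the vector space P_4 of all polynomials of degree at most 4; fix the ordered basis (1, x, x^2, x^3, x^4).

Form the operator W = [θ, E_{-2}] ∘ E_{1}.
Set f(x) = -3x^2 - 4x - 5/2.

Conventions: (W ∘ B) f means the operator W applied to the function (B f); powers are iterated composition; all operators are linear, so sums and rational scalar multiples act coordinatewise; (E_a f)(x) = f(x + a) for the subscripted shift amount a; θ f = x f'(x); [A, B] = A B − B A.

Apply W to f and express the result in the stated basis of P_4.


E_{1} f = -3x^2 - 10x - 19/2
E_{-2} E_{1} f = -3x^2 + 2x - 3/2
θ E_{-2} E_{1} f = -6x^2 + 2x
θ E_{1} f = -6x^2 - 10x
E_{-2} θ E_{1} f = -6x^2 + 14x - 4
[θ, E_{-2}] E_{1} f = -12x + 4

the result is g(x) = -12x + 4


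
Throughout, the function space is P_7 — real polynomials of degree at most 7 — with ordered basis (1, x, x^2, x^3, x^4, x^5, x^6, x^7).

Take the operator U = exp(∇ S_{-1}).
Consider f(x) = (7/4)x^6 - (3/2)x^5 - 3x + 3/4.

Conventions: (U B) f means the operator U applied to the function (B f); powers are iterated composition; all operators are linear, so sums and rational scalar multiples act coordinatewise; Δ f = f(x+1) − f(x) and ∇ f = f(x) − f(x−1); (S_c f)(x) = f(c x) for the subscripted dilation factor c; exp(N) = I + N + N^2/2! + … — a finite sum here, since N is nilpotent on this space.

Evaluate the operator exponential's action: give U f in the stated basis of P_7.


the result is g(x) = (7/4)x^6 + 9x^5 - 45x^4 + (105/4)x^2 - 27x + 15

order-1 term: (21/2)x^5 - (75/4)x^4 + 20x^3 - (45/4)x^2 + 3x + 11/4
order-2 term: -(105/4)x^4 + 15x^3 - (105/4)x^2 + (15/2)x - 7/4
order-3 term: -35x^3 + (75/2)x^2 - (75/2)x + 10
order-4 term: (105/4)x^2 - (15/2)x + 35/4
order-5 term: (21/2)x - 15/4
order-6 term: -7/4
the series for exp(∇ S_{-1}) f terminates at order 6
exp(∇ S_{-1}) f = (7/4)x^6 + 9x^5 - 45x^4 + (105/4)x^2 - 27x + 15


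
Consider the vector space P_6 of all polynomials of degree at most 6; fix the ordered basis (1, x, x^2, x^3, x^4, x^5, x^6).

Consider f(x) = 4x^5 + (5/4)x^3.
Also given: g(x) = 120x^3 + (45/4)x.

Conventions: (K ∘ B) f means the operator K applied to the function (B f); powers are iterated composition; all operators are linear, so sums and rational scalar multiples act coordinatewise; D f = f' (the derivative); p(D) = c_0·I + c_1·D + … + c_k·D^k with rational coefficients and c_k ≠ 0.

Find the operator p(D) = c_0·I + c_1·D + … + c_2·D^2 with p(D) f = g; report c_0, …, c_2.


D^0 f = 4x^5 + (5/4)x^3
D^1 f = 20x^4 + (15/4)x^2
D^2 f = 80x^3 + (15/2)x
matching coefficients of g against c_0 f + c_1 Df + … from the top degree down determines the c_i
solution: c_0 = 0, c_1 = 0, c_2 = 3/2

p(D) = (3/2)·D^2, i.e. c_0 = 0, c_1 = 0, c_2 = 3/2


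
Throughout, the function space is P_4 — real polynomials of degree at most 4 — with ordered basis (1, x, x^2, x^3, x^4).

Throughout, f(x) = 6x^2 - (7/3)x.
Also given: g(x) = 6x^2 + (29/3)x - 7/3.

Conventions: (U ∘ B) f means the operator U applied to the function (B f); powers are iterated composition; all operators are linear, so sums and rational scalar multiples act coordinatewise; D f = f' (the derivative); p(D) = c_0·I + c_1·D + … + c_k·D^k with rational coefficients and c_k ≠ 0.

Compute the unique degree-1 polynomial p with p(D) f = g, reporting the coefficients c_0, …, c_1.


c_0 = 1, c_1 = 1

D^0 f = 6x^2 - (7/3)x
D^1 f = 12x - 7/3
matching coefficients of g against c_0 f + c_1 Df + … from the top degree down determines the c_i
solution: c_0 = 1, c_1 = 1


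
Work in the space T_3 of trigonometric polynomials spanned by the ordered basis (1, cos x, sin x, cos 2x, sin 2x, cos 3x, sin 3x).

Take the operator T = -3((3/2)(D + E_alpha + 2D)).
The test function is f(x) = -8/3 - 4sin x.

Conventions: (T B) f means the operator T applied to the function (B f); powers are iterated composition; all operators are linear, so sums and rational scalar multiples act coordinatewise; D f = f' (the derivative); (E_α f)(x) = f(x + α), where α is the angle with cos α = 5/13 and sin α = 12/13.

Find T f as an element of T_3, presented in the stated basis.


the result is g(x) = 12 + (918/13)cos x + (90/13)sin x

D f = -4cos x
E_alpha f = -8/3 - (48/13)cos x - (20/13)sin x
D f = -4cos x
(2D) f = -8cos x
(D + E_alpha + 2D) f = -8/3 - (204/13)cos x - (20/13)sin x
((3/2)(D + E_alpha + 2D)) f = -4 - (306/13)cos x - (30/13)sin x
(-3((3/2)(D + E_alpha + 2D))) f = 12 + (918/13)cos x + (90/13)sin x


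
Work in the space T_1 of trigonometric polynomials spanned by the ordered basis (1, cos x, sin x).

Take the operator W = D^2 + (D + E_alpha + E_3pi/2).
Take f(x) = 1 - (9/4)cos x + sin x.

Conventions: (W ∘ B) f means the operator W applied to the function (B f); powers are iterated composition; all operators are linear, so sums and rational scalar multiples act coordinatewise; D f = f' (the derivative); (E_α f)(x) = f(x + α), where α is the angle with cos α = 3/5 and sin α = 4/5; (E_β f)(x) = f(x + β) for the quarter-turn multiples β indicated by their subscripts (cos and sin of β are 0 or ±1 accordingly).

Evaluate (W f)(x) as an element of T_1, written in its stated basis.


D f = cos x + (9/4)sin x
D D f = (9/4)cos x - sin x
D f = cos x + (9/4)sin x
E_alpha f = 1 - (11/20)cos x + (12/5)sin x
E_3pi/2 f = 1 - cos x - (9/4)sin x
(D + E_alpha + E_3pi/2) f = 2 - (11/20)cos x + (12/5)sin x
(D^2 + (D + E_alpha + E_3pi/2)) f = 2 + (17/10)cos x + (7/5)sin x

the result is g(x) = 2 + (17/10)cos x + (7/5)sin x


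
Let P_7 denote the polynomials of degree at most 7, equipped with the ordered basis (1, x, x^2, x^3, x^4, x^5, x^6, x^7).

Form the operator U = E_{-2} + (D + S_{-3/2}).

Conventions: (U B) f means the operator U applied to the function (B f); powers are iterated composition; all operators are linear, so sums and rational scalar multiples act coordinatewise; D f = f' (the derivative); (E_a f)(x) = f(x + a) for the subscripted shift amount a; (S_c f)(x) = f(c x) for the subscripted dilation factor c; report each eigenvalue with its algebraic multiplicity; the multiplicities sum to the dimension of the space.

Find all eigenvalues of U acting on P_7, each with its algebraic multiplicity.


image of 1: 2
image of x: -(1/2)x - 1
image of x^2: (13/4)x^2 - 2x + 4
image of x^3: -(19/8)x^3 - 3x^2 + 12x - 8
image of x^4: (97/16)x^4 - 4x^3 + 24x^2 - 32x + 16
image of x^5: -(211/32)x^5 - 5x^4 + 40x^3 - 80x^2 + 80x - 32
image of x^6: (793/64)x^6 - 6x^5 + 60x^4 - 160x^3 + 240x^2 - 192x + 64
image of x^7: -(2059/128)x^7 - 7x^6 + 84x^5 - 280x^4 + 560x^3 - 672x^2 + 448x - 128
the matrix is upper triangular; its diagonal is (2, -1/2, 13/4, -19/8, 97/16, -211/32, 793/64, -2059/128)
for a triangular matrix the eigenvalues are the diagonal entries, with algebraic multiplicity their repetition count

λ = -2059/128 (multiplicity 1), λ = -211/32 (multiplicity 1), λ = -19/8 (multiplicity 1), λ = -1/2 (multiplicity 1), λ = 2 (multiplicity 1), λ = 13/4 (multiplicity 1), λ = 97/16 (multiplicity 1), λ = 793/64 (multiplicity 1)


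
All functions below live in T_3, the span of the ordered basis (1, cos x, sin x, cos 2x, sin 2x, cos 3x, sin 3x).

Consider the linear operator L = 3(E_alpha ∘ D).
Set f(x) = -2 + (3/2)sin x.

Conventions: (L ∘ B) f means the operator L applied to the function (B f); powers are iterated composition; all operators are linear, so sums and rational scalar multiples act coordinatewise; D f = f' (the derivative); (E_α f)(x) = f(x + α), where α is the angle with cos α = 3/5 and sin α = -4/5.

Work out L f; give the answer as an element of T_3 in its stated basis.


D f = (3/2)cos x
E_alpha D f = (9/10)cos x + (6/5)sin x
(3(E_alpha ∘ D)) f = (27/10)cos x + (18/5)sin x

g(x) = (27/10)cos x + (18/5)sin x


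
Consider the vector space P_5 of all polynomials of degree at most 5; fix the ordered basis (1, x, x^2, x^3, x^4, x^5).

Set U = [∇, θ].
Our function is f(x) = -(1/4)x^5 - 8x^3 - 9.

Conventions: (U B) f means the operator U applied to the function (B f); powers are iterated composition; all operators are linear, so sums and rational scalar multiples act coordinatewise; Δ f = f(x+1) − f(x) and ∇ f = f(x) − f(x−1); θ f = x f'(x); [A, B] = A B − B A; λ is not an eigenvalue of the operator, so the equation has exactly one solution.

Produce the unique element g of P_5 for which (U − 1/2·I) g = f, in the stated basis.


g(x) = (1/2)x^5 + 5x^4 + 36x^3 + 126x^2 + 172x + 39

write g with unknown coordinates in the stated basis and equate coefficients in (U − 1/2·I) g = f
solving from the highest basis element down gives g = (1/2)x^5 + 5x^4 + 36x^3 + 126x^2 + 172x + 39
check: U g = (5/2)x^4 + 10x^3 + 63x^2 + 86x + 21/2
so U g − 1/2·g = -(1/4)x^5 - 8x^3 - 9 = f ✓


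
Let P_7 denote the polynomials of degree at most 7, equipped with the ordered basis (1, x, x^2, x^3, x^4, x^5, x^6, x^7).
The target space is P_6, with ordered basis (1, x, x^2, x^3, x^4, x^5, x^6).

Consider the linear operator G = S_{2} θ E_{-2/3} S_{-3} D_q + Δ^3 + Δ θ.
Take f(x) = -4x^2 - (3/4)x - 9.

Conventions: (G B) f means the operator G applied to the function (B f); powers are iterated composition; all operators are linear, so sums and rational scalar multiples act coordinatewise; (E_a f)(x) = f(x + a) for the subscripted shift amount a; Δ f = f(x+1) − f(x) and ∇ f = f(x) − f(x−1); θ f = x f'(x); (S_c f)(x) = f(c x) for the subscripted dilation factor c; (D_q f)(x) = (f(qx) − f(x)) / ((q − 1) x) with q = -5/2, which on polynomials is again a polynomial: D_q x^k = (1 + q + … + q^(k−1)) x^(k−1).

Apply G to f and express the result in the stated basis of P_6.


the image equals g(x) = -52x - 35/4

D_q f = 6x - 3/4
S_{-3} D_q f = -18x - 3/4
E_{-2/3} S_{-3} D_q f = -18x + 45/4
θ E_{-2/3} S_{-3} D_q f = -18x
S_{2} θ E_{-2/3} S_{-3} D_q f = -36x
Δ f = -8x - 19/4
Δ Δ f = -8
Δ Δ Δ f = 0
θ f = -8x^2 - (3/4)x
Δ θ f = -16x - 35/4
(S_{2} θ E_{-2/3} S_{-3} D_q + Δ^3 + Δ θ) f = -52x - 35/4


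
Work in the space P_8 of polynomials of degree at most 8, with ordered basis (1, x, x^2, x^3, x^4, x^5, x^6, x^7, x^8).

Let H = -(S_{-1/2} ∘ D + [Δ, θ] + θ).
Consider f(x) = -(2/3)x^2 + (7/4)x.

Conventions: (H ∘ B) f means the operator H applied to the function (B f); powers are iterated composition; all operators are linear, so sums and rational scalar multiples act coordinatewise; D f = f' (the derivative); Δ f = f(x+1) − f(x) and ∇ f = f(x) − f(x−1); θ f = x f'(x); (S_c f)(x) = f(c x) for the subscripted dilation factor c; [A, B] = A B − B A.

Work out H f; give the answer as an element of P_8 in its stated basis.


g(x) = (4/3)x^2 - (13/12)x - 13/6

D f = -(4/3)x + 7/4
S_{-1/2} D f = (2/3)x + 7/4
θ f = -(4/3)x^2 + (7/4)x
Δ θ f = -(8/3)x + 5/12
Δ f = -(4/3)x + 13/12
θ Δ f = -(4/3)x
[Δ, θ] f = -(4/3)x + 5/12
θ f = -(4/3)x^2 + (7/4)x
(S_{-1/2} ∘ D + [Δ, θ] + θ) f = -(4/3)x^2 + (13/12)x + 13/6
(-(S_{-1/2} ∘ D + [Δ, θ] + θ)) f = (4/3)x^2 - (13/12)x - 13/6


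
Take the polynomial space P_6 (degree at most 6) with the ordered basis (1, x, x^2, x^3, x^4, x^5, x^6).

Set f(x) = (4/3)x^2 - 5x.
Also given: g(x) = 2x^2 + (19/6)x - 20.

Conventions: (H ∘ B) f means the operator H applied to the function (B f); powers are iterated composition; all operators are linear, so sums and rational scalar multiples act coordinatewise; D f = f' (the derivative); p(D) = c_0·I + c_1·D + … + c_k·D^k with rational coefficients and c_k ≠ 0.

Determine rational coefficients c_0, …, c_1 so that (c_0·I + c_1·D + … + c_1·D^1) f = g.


D^0 f = (4/3)x^2 - 5x
D^1 f = (8/3)x - 5
matching coefficients of g against c_0 f + c_1 Df + … from the top degree down determines the c_i
solution: c_0 = 3/2, c_1 = 4

c_0 = 3/2, c_1 = 4


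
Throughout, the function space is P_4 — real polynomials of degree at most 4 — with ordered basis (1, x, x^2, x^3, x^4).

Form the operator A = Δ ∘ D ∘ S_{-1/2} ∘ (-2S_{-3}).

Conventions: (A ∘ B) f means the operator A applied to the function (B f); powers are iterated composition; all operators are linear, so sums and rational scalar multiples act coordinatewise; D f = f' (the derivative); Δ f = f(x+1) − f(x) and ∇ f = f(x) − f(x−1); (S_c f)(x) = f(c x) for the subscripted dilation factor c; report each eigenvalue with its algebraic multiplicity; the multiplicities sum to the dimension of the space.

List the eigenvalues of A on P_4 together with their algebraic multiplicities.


λ = 0 (multiplicity 5)

image of 1: 0
image of x: 0
image of x^2: -9
image of x^3: -(81/2)x - 81/4
image of x^4: -(243/2)x^2 - (243/2)x - 81/2
the matrix is upper triangular; its diagonal is (0, 0, 0, 0, 0)
for a triangular matrix the eigenvalues are the diagonal entries, with algebraic multiplicity their repetition count


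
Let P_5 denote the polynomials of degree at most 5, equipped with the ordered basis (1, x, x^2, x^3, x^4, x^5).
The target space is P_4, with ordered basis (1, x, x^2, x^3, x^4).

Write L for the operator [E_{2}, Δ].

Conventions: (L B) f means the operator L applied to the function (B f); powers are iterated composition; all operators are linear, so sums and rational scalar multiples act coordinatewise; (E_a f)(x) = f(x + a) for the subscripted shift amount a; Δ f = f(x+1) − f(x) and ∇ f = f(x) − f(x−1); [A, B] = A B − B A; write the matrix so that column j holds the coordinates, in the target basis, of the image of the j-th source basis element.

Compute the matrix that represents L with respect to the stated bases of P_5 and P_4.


image of 1: 0
image of x: 0
image of x^2: 0
image of x^3: 0
image of x^4: 0
image of x^5: 0
each image's coordinates form column j of the matrix

the matrix is [[0, 0, 0, 0, 0, 0]; [0, 0, 0, 0, 0, 0]; [0, 0, 0, 0, 0, 0]; [0, 0, 0, 0, 0, 0]; [0, 0, 0, 0, 0, 0]] (rows listed top to bottom)


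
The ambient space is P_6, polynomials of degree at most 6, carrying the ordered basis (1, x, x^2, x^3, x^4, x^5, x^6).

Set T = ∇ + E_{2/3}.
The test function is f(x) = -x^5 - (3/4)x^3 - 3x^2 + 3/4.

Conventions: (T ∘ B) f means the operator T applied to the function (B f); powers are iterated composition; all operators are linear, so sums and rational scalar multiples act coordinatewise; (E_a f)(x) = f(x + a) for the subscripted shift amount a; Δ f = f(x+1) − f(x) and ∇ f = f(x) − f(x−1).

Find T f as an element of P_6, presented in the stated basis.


the image equals g(x) = -x^5 - (25/3)x^4 + (173/36)x^3 - (2129/108)x^2 - (1535/324)x + 76/243

∇ f = -5x^4 + 10x^3 - (49/4)x^2 + (5/4)x + 5/4
E_{2/3} f = -x^5 - (10/3)x^4 - (187/36)x^3 - (403/54)x^2 - (485/81)x - 911/972
(∇ + E_{2/3}) f = -x^5 - (25/3)x^4 + (173/36)x^3 - (2129/108)x^2 - (1535/324)x + 76/243


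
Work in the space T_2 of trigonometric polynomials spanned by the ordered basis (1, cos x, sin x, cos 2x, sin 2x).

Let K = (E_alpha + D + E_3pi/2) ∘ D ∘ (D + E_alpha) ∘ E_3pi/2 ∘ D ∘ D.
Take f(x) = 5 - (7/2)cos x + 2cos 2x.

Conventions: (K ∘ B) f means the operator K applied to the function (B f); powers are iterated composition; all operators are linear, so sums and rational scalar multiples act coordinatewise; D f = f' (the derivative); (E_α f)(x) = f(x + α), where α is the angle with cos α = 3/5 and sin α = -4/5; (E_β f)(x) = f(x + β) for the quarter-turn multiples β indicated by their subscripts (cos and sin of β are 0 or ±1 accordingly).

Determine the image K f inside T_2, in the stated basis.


g(x) = (91/50)cos x + (63/50)sin x + (16224/625)cos 2x + (7232/625)sin 2x

D f = (7/2)sin x - 4sin 2x
D D f = (7/2)cos x - 8cos 2x
E_3pi/2 D D f = (7/2)sin x + 8cos 2x
D (E_3pi/2 ∘ D) D f = (7/2)cos x - 16sin 2x
E_alpha (E_3pi/2 ∘ D) D f = -(14/5)cos x + (21/10)sin x - (56/25)cos 2x + (192/25)sin 2x
(D + E_alpha) (E_3pi/2 ∘ D) D f = (7/10)cos x + (21/10)sin x - (56/25)cos 2x - (208/25)sin 2x
D (D + E_alpha) (E_3pi/2 ∘ D) D f = (21/10)cos x - (7/10)sin x - (416/25)cos 2x + (112/25)sin 2x
E_alpha (D ∘ (D + E_alpha) ∘ E_3pi/2 ∘ D) D f = (91/50)cos x + (63/50)sin x + (224/625)cos 2x - (10768/625)sin 2x
D (D ∘ (D + E_alpha) ∘ E_3pi/2 ∘ D) D f = -(7/10)cos x - (21/10)sin x + (224/25)cos 2x + (832/25)sin 2x
E_3pi/2 (D ∘ (D + E_alpha) ∘ E_3pi/2 ∘ D) D f = (7/10)cos x + (21/10)sin x + (416/25)cos 2x - (112/25)sin 2x
(E_alpha + D + E_3pi/2) (D ∘ (D + E_alpha) ∘ E_3pi/2 ∘ D) D f = (91/50)cos x + (63/50)sin x + (16224/625)cos 2x + (7232/625)sin 2x
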